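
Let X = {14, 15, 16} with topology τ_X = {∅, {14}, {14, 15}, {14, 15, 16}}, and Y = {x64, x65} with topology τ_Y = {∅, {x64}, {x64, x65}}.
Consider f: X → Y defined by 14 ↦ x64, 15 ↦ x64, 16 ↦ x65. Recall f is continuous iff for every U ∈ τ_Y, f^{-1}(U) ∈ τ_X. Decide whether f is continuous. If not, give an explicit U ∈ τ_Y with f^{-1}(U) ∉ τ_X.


f IS continuous.

Compute f^{-1}(U) for each U ∈ τ_Y:
  U = ∅: f^{-1}(U) = ∅ ∈ τ_X ✓.
  U = {x64}: f^{-1}(U) = {14, 15} ∈ τ_X ✓.
  U = {x64, x65}: f^{-1}(U) = {14, 15, 16} ∈ τ_X ✓.
Every preimage lies in τ_X, so f IS continuous.


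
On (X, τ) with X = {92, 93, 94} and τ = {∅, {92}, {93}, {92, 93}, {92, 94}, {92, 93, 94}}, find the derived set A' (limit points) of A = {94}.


A' = ∅

For each x ∈ X, list the open sets U ∈ τ with x ∈ U, then check whether U ∩ (A ∖ {x}) ≠ ∅ for every such U.
  x = 92: open {92} ∋ x has {92} ∩ (A ∖ {92}) = ∅, so x is NOT a limit point.
  x = 93: open {93} ∋ x has {93} ∩ (A ∖ {93}) = ∅, so x is NOT a limit point.
  x = 94: open {92, 94} ∋ x has {92, 94} ∩ (A ∖ {94}) = ∅, so x is NOT a limit point.
Collecting: A' = ∅.


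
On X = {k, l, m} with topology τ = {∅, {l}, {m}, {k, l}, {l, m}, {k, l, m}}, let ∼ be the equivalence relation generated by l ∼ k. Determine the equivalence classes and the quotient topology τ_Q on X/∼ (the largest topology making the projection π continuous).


X/∼ = {[k=l], [m]}; |τ_Q| = 4.

Equivalence classes: [k=l], [m].
Quotient map π: X → X/∼ sends k ↦ [k=l], l ↦ [k=l], m ↦ [m].
For each subset V ⊆ X/∼, compute π^{-1}(V) ⊆ X and check whether π^{-1}(V) ∈ τ. V is open in τ_Q iff π^{-1}(V) ∈ τ.
  V = {}: π^{-1}(V) = ∅ ∈ τ ✓.
  V = {[k=l]}: π^{-1}(V) = {k, l} ∈ τ ✓.
  V = {[m]}: π^{-1}(V) = {m} ∈ τ ✓.
  V = {[k=l], [m]}: π^{-1}(V) = {k, l, m} ∈ τ ✓.
Open sets in the quotient: τ_Q = {{}, {[k=l]}, {[m]}, {[k=l], [m]}} (4 elements).


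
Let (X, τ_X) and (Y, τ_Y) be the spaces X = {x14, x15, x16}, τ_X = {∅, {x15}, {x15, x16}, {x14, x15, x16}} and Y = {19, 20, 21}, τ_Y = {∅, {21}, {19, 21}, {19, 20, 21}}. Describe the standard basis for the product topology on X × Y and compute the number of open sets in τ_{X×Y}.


Basis B = {∅ × ∅, {x15} × {21}, {x15} × {19, 21}, {x15, x16} × {21}, {x14, x15, x16} × {21}, {x15} × {19, 20, 21}, {x15, x16} × {19, 21}, {x14, x15, x16} × {19, 21}, {x15, x16} × {19, 20, 21}, {x14, x15, x16} × {19, 20, 21}}; |τ_{X×Y}| = 20.

Enumerate products U × V with U ∈ τ_X, V ∈ τ_Y (deduplicated):
  ∅ × ∅ = {} (∅)
  {x15} × {21} = {(x15,21)}
  {x15} × {19, 21} = {(x15,19), (x15,21)}
  {x15, x16} × {21} = {(x15,21), (x16,21)}
  {x14, x15, x16} × {21} = {(x14,21), (x15,21), (x16,21)}
  {x15} × {19, 20, 21} = {(x15,19), (x15,20), (x15,21)}
  {x15, x16} × {19, 21} = {(x15,19), (x15,21), (x16,19), (x16,21)}
  {x14, x15, x16} × {19, 21} = {(x14,19), (x14,21), (x15,19), (x15,21), (x16,19), (x16,21)}
  {x15, x16} × {19, 20, 21} = {(x15,19), (x15,20), (x15,21), (x16,19), (x16,20), (x16,21)}
  {x14, x15, x16} × {19, 20, 21} = {(x14,19), (x14,20), (x14,21), (x15,19), (x15,20), (x15,21), (x16,19), (x16,20), (x16,21)}
These 10 distinct sets form the basis B.
Close under arbitrary unions to get τ_{X×Y}; counting gives |τ_{X×Y}| = 20.


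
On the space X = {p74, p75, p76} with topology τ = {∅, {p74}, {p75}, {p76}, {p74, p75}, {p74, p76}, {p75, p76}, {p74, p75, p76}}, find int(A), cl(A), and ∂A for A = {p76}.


int(A) = {p76}, cl(A) = {p76}, ∂A = ∅.

Closed sets in (X, τ) are complements of opens:
  closed(X, τ) = {∅, {p74}, {p75}, {p76}, {p74, p75}, {p74, p76}, {p75, p76}, {p74, p75, p76}}.
int(A) = ⋃ {U ∈ τ : U ⊆ A}. Opens contained in A: ∅, {p76}.
Taking the union of these: int(A) = {p76}.
cl(A) = ⋂ {C closed : A ⊆ C}. Closed sets containing A: {p76}, {p74, p76}, {p75, p76}, {p74, p75, p76}.
Intersecting these: cl(A) = {p76}.
∂A = cl(A) ∖ int(A) = {p76} ∖ {p76} = ∅.


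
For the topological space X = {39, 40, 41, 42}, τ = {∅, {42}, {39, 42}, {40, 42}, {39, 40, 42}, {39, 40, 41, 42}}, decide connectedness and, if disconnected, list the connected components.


(X, τ) is connected.

Find clopen sets (U ∈ τ with X ∖ U ∈ τ):
  U = ∅, X ∖ U = {39, 40, 41, 42} — both open, so U is clopen.
  U = {39, 40, 41, 42}, X ∖ U = ∅ — both open, so U is clopen.
Only trivial clopens (∅ and X) exist, so (X, τ) is connected.
Compute connected components by grouping points that agree on all clopens:
  component: {39, 40, 41, 42}


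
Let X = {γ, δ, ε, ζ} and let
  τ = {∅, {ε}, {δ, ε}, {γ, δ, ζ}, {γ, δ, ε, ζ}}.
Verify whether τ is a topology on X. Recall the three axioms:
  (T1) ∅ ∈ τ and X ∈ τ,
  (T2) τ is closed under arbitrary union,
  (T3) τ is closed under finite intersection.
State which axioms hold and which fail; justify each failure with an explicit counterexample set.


τ is NOT a topology on X.

Axiom (T1): ∅ ∈ τ? Yes; X ∈ τ? Yes.
Axiom (T2/T3): check pairwise unions and intersections of members of τ.
Counterexample for (T3): {δ, ε} ∩ {γ, δ, ζ} = {δ} ∉ τ. Therefore τ is NOT a topology.


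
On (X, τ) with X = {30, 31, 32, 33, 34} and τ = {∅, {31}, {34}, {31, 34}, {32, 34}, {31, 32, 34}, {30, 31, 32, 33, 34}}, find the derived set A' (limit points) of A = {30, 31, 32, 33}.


A' = {30, 33}

For each x ∈ X, list the open sets U ∈ τ with x ∈ U, then check whether U ∩ (A ∖ {x}) ≠ ∅ for every such U.
  x = 30: opens ∋ x are {30, 31, 32, 33, 34}; each meets A ∖ {30}, so x IS a limit point.
  x = 31: open {31} ∋ x has {31} ∩ (A ∖ {31}) = ∅, so x is NOT a limit point.
  x = 32: open {32, 34} ∋ x has {32, 34} ∩ (A ∖ {32}) = ∅, so x is NOT a limit point.
  x = 33: opens ∋ x are {30, 31, 32, 33, 34}; each meets A ∖ {33}, so x IS a limit point.
  x = 34: open {34} ∋ x has {34} ∩ (A ∖ {34}) = ∅, so x is NOT a limit point.
Collecting: A' = {30, 33}.


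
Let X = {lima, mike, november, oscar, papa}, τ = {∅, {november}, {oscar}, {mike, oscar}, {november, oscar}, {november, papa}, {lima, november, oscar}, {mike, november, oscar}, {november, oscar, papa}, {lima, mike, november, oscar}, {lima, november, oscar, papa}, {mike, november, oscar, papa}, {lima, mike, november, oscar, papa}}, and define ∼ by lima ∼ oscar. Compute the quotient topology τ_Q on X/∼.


X/∼ = {[lima=oscar], [mike], [november], [papa]}; |τ_Q| = 7.

Equivalence classes: [lima=oscar], [mike], [november], [papa].
Quotient map π: X → X/∼ sends lima ↦ [lima=oscar], mike ↦ [mike], november ↦ [november], oscar ↦ [lima=oscar], papa ↦ [papa].
For each subset V ⊆ X/∼, compute π^{-1}(V) ⊆ X and check whether π^{-1}(V) ∈ τ. V is open in τ_Q iff π^{-1}(V) ∈ τ.
  V = {}: π^{-1}(V) = ∅ ∈ τ ✓.
  V = {[lima=oscar]}: π^{-1}(V) = {lima, oscar} ∉ τ ✗.
  V = {[mike]}: π^{-1}(V) = {mike} ∉ τ ✗.
  V = {[lima=oscar], [mike]}: π^{-1}(V) = {lima, mike, oscar} ∉ τ ✗.
  V = {[november]}: π^{-1}(V) = {november} ∈ τ ✓.
  V = {[lima=oscar], [november]}: π^{-1}(V) = {lima, november, oscar} ∈ τ ✓.
  V = {[mike], [november]}: π^{-1}(V) = {mike, november} ∉ τ ✗.
  V = {[lima=oscar], [mike], [november]}: π^{-1}(V) = {lima, mike, november, oscar} ∈ τ ✓.
  V = {[papa]}: π^{-1}(V) = {papa} ∉ τ ✗.
  V = {[lima=oscar], [papa]}: π^{-1}(V) = {lima, oscar, papa} ∉ τ ✗.
  V = {[mike], [papa]}: π^{-1}(V) = {mike, papa} ∉ τ ✗.
  V = {[lima=oscar], [mike], [papa]}: π^{-1}(V) = {lima, mike, oscar, papa} ∉ τ ✗.
  V = {[november], [papa]}: π^{-1}(V) = {november, papa} ∈ τ ✓.
  V = {[lima=oscar], [november], [papa]}: π^{-1}(V) = {lima, november, oscar, papa} ∈ τ ✓.
  V = {[mike], [november], [papa]}: π^{-1}(V) = {mike, november, papa} ∉ τ ✗.
  V = {[lima=oscar], [mike], [november], [papa]}: π^{-1}(V) = {lima, mike, november, oscar, papa} ∈ τ ✓.
Open sets in the quotient: τ_Q = {{}, {[november]}, {[lima=oscar], [november]}, {[lima=oscar], [mike], [november]}, {[november], [papa]}, {[lima=oscar], [november], [papa]}, {[lima=oscar], [mike], [november], [papa]}} (7 elements).


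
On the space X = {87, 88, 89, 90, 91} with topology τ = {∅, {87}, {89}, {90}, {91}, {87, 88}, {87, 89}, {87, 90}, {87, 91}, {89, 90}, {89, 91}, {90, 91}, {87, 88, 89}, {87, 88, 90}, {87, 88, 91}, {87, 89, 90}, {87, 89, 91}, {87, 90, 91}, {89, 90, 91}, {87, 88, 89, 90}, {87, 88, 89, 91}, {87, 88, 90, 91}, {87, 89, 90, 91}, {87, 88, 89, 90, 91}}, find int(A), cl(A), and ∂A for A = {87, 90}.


int(A) = {87, 90}, cl(A) = {87, 88, 90}, ∂A = {88}.

Closed sets in (X, τ) are complements of opens:
  closed(X, τ) = {∅, {88}, {89}, {90}, {91}, {87, 88}, {88, 89}, {88, 90}, {88, 91}, {89, 90}, {89, 91}, {90, 91}, {87, 88, 89}, {87, 88, 90}, {87, 88, 91}, {88, 89, 90}, {88, 89, 91}, {88, 90, 91}, {89, 90, 91}, {87, 88, 89, 90}, {87, 88, 89, 91}, {87, 88, 90, 91}, {88, 89, 90, 91}, {87, 88, 89, 90, 91}}.
int(A) = ⋃ {U ∈ τ : U ⊆ A}. Opens contained in A: ∅, {87}, {90}, {87, 90}.
Taking the union of these: int(A) = {87, 90}.
cl(A) = ⋂ {C closed : A ⊆ C}. Closed sets containing A: {87, 88, 90}, {87, 88, 89, 90}, {87, 88, 90, 91}, {87, 88, 89, 90, 91}.
Intersecting these: cl(A) = {87, 88, 90}.
∂A = cl(A) ∖ int(A) = {87, 88, 90} ∖ {87, 90} = {88}.


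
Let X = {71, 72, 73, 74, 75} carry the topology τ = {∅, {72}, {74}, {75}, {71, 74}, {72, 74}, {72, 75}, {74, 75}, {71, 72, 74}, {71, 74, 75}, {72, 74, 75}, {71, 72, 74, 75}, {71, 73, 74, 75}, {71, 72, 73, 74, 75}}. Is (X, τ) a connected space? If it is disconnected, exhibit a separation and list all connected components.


(X, τ) is disconnected; components = [{72}, {71, 73, 74, 75}].

Find clopen sets (U ∈ τ with X ∖ U ∈ τ):
  U = ∅, X ∖ U = {71, 72, 73, 74, 75} — both open, so U is clopen.
  U = {72}, X ∖ U = {71, 73, 74, 75} — both open, so U is clopen.
  U = {71, 73, 74, 75}, X ∖ U = {72} — both open, so U is clopen.
  U = {71, 72, 73, 74, 75}, X ∖ U = ∅ — both open, so U is clopen.
Nontrivial clopen(s) exist: e.g. {72}. So (X, τ) is disconnected.
Compute connected components by grouping points that agree on all clopens:
  component: {72}
  component: {71, 73, 74, 75}


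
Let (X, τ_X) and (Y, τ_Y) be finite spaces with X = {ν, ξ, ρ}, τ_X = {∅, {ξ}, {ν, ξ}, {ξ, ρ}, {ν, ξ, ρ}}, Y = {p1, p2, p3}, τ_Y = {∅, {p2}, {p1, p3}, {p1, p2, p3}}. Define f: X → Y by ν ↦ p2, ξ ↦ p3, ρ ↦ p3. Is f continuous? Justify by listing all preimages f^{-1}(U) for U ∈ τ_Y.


f is NOT continuous.

Compute f^{-1}(U) for each U ∈ τ_Y:
  U = ∅: f^{-1}(U) = ∅ ∈ τ_X ✓.
  U = {p2}: f^{-1}(U) = {ν} ∉ τ_X ✗.
  U = {p1, p3}: f^{-1}(U) = {ξ, ρ} ∈ τ_X ✓.
  U = {p1, p2, p3}: f^{-1}(U) = {ν, ξ, ρ} ∈ τ_X ✓.
Found U = {p2} with f^{-1}(U) = {ν} not in τ_X. Therefore f is NOT continuous.


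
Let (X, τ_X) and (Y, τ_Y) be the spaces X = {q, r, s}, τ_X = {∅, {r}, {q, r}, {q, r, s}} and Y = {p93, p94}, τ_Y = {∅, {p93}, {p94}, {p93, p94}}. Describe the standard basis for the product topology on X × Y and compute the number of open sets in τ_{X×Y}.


Basis B = {∅ × ∅, {r} × {p93}, {r} × {p94}, {q, r} × {p93}, {q, r} × {p94}, {r} × {p93, p94}, {q, r, s} × {p93}, {q, r, s} × {p94}, {q, r} × {p93, p94}, {q, r, s} × {p93, p94}}; |τ_{X×Y}| = 16.

Enumerate products U × V with U ∈ τ_X, V ∈ τ_Y (deduplicated):
  ∅ × ∅ = {} (∅)
  {r} × {p93} = {(r,p93)}
  {r} × {p94} = {(r,p94)}
  {q, r} × {p93} = {(q,p93), (r,p93)}
  {q, r} × {p94} = {(q,p94), (r,p94)}
  {r} × {p93, p94} = {(r,p93), (r,p94)}
  {q, r, s} × {p93} = {(q,p93), (r,p93), (s,p93)}
  {q, r, s} × {p94} = {(q,p94), (r,p94), (s,p94)}
  {q, r} × {p93, p94} = {(q,p93), (q,p94), (r,p93), (r,p94)}
  {q, r, s} × {p93, p94} = {(q,p93), (q,p94), (r,p93), (r,p94), (s,p93), (s,p94)}
These 10 distinct sets form the basis B.
Close under arbitrary unions to get τ_{X×Y}; counting gives |τ_{X×Y}| = 16.


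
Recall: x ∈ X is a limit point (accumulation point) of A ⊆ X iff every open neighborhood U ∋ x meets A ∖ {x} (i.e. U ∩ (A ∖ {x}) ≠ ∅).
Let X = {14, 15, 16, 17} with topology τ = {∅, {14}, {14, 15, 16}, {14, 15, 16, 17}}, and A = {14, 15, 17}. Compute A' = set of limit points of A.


A' = {15, 16, 17}

For each x ∈ X, list the open sets U ∈ τ with x ∈ U, then check whether U ∩ (A ∖ {x}) ≠ ∅ for every such U.
  x = 14: open {14} ∋ x has {14} ∩ (A ∖ {14}) = ∅, so x is NOT a limit point.
  x = 15: opens ∋ x are {14, 15, 16}, {14, 15, 16, 17}; each meets A ∖ {15}, so x IS a limit point.
  x = 16: opens ∋ x are {14, 15, 16}, {14, 15, 16, 17}; each meets A ∖ {16}, so x IS a limit point.
  x = 17: opens ∋ x are {14, 15, 16, 17}; each meets A ∖ {17}, so x IS a limit point.
Collecting: A' = {15, 16, 17}.


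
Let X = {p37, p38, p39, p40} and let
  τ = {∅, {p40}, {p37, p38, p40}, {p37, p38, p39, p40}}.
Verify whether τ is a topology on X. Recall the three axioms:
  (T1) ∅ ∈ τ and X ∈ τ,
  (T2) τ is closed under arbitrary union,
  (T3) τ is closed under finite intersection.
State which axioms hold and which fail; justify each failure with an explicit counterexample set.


τ IS a topology on X.

Axiom (T1): ∅ ∈ τ? Yes; X ∈ τ? Yes.
Axiom (T2/T3): check pairwise unions and intersections of members of τ.
All pairwise intersections and unions checked — each lies in τ. Therefore τ satisfies (T1), (T2), (T3): it IS a topology on X.


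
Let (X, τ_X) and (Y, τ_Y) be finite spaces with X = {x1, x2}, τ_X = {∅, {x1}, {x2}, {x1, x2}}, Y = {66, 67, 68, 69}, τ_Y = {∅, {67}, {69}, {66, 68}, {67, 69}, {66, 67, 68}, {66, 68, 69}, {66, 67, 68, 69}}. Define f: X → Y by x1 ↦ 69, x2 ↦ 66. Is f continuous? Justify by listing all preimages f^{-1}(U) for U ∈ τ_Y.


f IS continuous.

Compute f^{-1}(U) for each U ∈ τ_Y:
  U = ∅: f^{-1}(U) = ∅ ∈ τ_X ✓.
  U = {67}: f^{-1}(U) = ∅ ∈ τ_X ✓.
  U = {69}: f^{-1}(U) = {x1} ∈ τ_X ✓.
  U = {66, 68}: f^{-1}(U) = {x2} ∈ τ_X ✓.
  U = {67, 69}: f^{-1}(U) = {x1} ∈ τ_X ✓.
  U = {66, 67, 68}: f^{-1}(U) = {x2} ∈ τ_X ✓.
  U = {66, 68, 69}: f^{-1}(U) = {x1, x2} ∈ τ_X ✓.
  U = {66, 67, 68, 69}: f^{-1}(U) = {x1, x2} ∈ τ_X ✓.
Every preimage lies in τ_X, so f IS continuous.


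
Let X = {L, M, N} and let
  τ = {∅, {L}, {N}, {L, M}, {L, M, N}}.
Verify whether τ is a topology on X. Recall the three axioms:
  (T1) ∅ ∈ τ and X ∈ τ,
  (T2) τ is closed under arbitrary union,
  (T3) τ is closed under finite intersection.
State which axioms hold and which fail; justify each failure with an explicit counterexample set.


τ is NOT a topology on X.

Axiom (T1): ∅ ∈ τ? Yes; X ∈ τ? Yes.
Axiom (T2/T3): check pairwise unions and intersections of members of τ.
Counterexample for (T2): {L} ∪ {N} = {L, N} ∉ τ. Therefore τ is NOT a topology.


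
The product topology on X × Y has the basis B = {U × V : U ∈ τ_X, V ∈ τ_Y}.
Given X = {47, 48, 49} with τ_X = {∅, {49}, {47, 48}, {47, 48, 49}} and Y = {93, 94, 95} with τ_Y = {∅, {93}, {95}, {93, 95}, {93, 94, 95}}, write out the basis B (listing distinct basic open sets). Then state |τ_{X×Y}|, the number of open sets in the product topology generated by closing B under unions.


Basis B = {∅ × ∅, {49} × {93}, {49} × {95}, {47, 48} × {93}, {47, 48} × {95}, {49} × {93, 95}, {47, 48, 49} × {93}, {47, 48, 49} × {95}, {49} × {93, 94, 95}, {47, 48} × {93, 95}, {47, 48} × {93, 94, 95}, {47, 48, 49} × {93, 95}, {47, 48, 49} × {93, 94, 95}}; |τ_{X×Y}| = 25.

Enumerate products U × V with U ∈ τ_X, V ∈ τ_Y (deduplicated):
  ∅ × ∅ = {} (∅)
  {49} × {93} = {(49,93)}
  {49} × {95} = {(49,95)}
  {47, 48} × {93} = {(47,93), (48,93)}
  {47, 48} × {95} = {(47,95), (48,95)}
  {49} × {93, 95} = {(49,93), (49,95)}
  {47, 48, 49} × {93} = {(47,93), (48,93), (49,93)}
  {47, 48, 49} × {95} = {(47,95), (48,95), (49,95)}
  {49} × {93, 94, 95} = {(49,93), (49,94), (49,95)}
  {47, 48} × {93, 95} = {(47,93), (47,95), (48,93), (48,95)}
  {47, 48} × {93, 94, 95} = {(47,93), (47,94), (47,95), (48,93), (48,94), (48,95)}
  {47, 48, 49} × {93, 95} = {(47,93), (47,95), (48,93), (48,95), (49,93), (49,95)}
  {47, 48, 49} × {93, 94, 95} = {(47,93), (47,94), (47,95), (48,93), (48,94), (48,95), (49,93), (49,94), (49,95)}
These 13 distinct sets form the basis B.
Close under arbitrary unions to get τ_{X×Y}; counting gives |τ_{X×Y}| = 25.


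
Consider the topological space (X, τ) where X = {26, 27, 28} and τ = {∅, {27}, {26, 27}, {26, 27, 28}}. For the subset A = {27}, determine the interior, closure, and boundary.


int(A) = {27}, cl(A) = {26, 27, 28}, ∂A = {26, 28}.

Closed sets in (X, τ) are complements of opens:
  closed(X, τ) = {∅, {28}, {26, 28}, {26, 27, 28}}.
int(A) = ⋃ {U ∈ τ : U ⊆ A}. Opens contained in A: ∅, {27}.
Taking the union of these: int(A) = {27}.
cl(A) = ⋂ {C closed : A ⊆ C}. Closed sets containing A: {26, 27, 28}.
Intersecting these: cl(A) = {26, 27, 28}.
∂A = cl(A) ∖ int(A) = {26, 27, 28} ∖ {27} = {26, 28}.


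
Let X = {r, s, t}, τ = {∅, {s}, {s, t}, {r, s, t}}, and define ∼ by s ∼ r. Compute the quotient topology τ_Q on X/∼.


X/∼ = {[r=s], [t]}; |τ_Q| = 2.

Equivalence classes: [r=s], [t].
Quotient map π: X → X/∼ sends r ↦ [r=s], s ↦ [r=s], t ↦ [t].
For each subset V ⊆ X/∼, compute π^{-1}(V) ⊆ X and check whether π^{-1}(V) ∈ τ. V is open in τ_Q iff π^{-1}(V) ∈ τ.
  V = {}: π^{-1}(V) = ∅ ∈ τ ✓.
  V = {[r=s]}: π^{-1}(V) = {r, s} ∉ τ ✗.
  V = {[t]}: π^{-1}(V) = {t} ∉ τ ✗.
  V = {[r=s], [t]}: π^{-1}(V) = {r, s, t} ∈ τ ✓.
Open sets in the quotient: τ_Q = {{}, {[r=s], [t]}} (2 elements).


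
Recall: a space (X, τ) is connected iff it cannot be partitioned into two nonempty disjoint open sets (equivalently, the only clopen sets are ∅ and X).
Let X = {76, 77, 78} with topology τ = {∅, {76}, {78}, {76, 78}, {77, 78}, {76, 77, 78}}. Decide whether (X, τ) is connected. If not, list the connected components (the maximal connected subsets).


(X, τ) is disconnected; components = [{76}, {77, 78}].

Find clopen sets (U ∈ τ with X ∖ U ∈ τ):
  U = ∅, X ∖ U = {76, 77, 78} — both open, so U is clopen.
  U = {76}, X ∖ U = {77, 78} — both open, so U is clopen.
  U = {77, 78}, X ∖ U = {76} — both open, so U is clopen.
  U = {76, 77, 78}, X ∖ U = ∅ — both open, so U is clopen.
Nontrivial clopen(s) exist: e.g. {76}. So (X, τ) is disconnected.
Compute connected components by grouping points that agree on all clopens:
  component: {76}
  component: {77, 78}


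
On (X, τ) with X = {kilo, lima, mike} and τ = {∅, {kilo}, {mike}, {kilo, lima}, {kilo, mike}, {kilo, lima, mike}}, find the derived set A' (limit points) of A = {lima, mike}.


A' = ∅

For each x ∈ X, list the open sets U ∈ τ with x ∈ U, then check whether U ∩ (A ∖ {x}) ≠ ∅ for every such U.
  x = kilo: open {kilo} ∋ x has {kilo} ∩ (A ∖ {kilo}) = ∅, so x is NOT a limit point.
  x = lima: open {kilo, lima} ∋ x has {kilo, lima} ∩ (A ∖ {lima}) = ∅, so x is NOT a limit point.
  x = mike: open {mike} ∋ x has {mike} ∩ (A ∖ {mike}) = ∅, so x is NOT a limit point.
Collecting: A' = ∅.


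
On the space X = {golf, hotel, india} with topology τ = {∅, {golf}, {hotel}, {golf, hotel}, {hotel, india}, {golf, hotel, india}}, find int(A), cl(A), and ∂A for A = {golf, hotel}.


int(A) = {golf, hotel}, cl(A) = {golf, hotel, india}, ∂A = {india}.

Closed sets in (X, τ) are complements of opens:
  closed(X, τ) = {∅, {golf}, {india}, {golf, india}, {hotel, india}, {golf, hotel, india}}.
int(A) = ⋃ {U ∈ τ : U ⊆ A}. Opens contained in A: ∅, {golf}, {hotel}, {golf, hotel}.
Taking the union of these: int(A) = {golf, hotel}.
cl(A) = ⋂ {C closed : A ⊆ C}. Closed sets containing A: {golf, hotel, india}.
Intersecting these: cl(A) = {golf, hotel, india}.
∂A = cl(A) ∖ int(A) = {golf, hotel, india} ∖ {golf, hotel} = {india}.


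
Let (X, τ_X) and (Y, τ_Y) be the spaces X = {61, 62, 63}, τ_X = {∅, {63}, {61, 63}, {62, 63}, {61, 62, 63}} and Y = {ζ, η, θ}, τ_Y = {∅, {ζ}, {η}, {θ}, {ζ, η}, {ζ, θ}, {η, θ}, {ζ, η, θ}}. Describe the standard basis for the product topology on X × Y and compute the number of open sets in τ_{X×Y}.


Basis B = {∅ × ∅, {63} × {ζ}, {63} × {η}, {63} × {θ}, {61, 63} × {ζ}, {61, 63} × {η}, {61, 63} × {θ}, {62, 63} × {ζ}, {62, 63} × {η}, {62, 63} × {θ}, {63} × {ζ, η}, {63} × {ζ, θ}, {63} × {η, θ}, {61, 62, 63} × {ζ}, {61, 62, 63} × {η}, {61, 62, 63} × {θ}, {63} × {ζ, η, θ}, {61, 63} × {ζ, η}, {61, 63} × {ζ, θ}, {61, 63} × {η, θ}, {62, 63} × {ζ, η}, {62, 63} × {ζ, θ}, {62, 63} × {η, θ}, {61, 63} × {ζ, η, θ}, {61, 62, 63} × {ζ, η}, {61, 62, 63} × {ζ, θ}, {61, 62, 63} × {η, θ}, {62, 63} × {ζ, η, θ}, {61, 62, 63} × {ζ, η, θ}}; |τ_{X×Y}| = 125.

Enumerate products U × V with U ∈ τ_X, V ∈ τ_Y (deduplicated):
  ∅ × ∅ = {} (∅)
  {63} × {ζ} = {(63,ζ)}
  {63} × {η} = {(63,η)}
  {63} × {θ} = {(63,θ)}
  {61, 63} × {ζ} = {(61,ζ), (63,ζ)}
  {61, 63} × {η} = {(61,η), (63,η)}
  {61, 63} × {θ} = {(61,θ), (63,θ)}
  {62, 63} × {ζ} = {(62,ζ), (63,ζ)}
  {62, 63} × {η} = {(62,η), (63,η)}
  {62, 63} × {θ} = {(62,θ), (63,θ)}
  {63} × {ζ, η} = {(63,ζ), (63,η)}
  {63} × {ζ, θ} = {(63,ζ), (63,θ)}
  {63} × {η, θ} = {(63,η), (63,θ)}
  {61, 62, 63} × {ζ} = {(61,ζ), (62,ζ), (63,ζ)}
  {61, 62, 63} × {η} = {(61,η), (62,η), (63,η)}
  {61, 62, 63} × {θ} = {(61,θ), (62,θ), (63,θ)}
  {63} × {ζ, η, θ} = {(63,ζ), (63,η), (63,θ)}
  {61, 63} × {ζ, η} = {(61,ζ), (61,η), (63,ζ), (63,η)}
  {61, 63} × {ζ, θ} = {(61,ζ), (61,θ), (63,ζ), (63,θ)}
  {61, 63} × {η, θ} = {(61,η), (61,θ), (63,η), (63,θ)}
  {62, 63} × {ζ, η} = {(62,ζ), (62,η), (63,ζ), (63,η)}
  {62, 63} × {ζ, θ} = {(62,ζ), (62,θ), (63,ζ), (63,θ)}
  {62, 63} × {η, θ} = {(62,η), (62,θ), (63,η), (63,θ)}
  {61, 63} × {ζ, η, θ} = {(61,ζ), (61,η), (61,θ), (63,ζ), (63,η), (63,θ)}
  {61, 62, 63} × {ζ, η} = {(61,ζ), (61,η), (62,ζ), (62,η), (63,ζ), (63,η)}
  {61, 62, 63} × {ζ, θ} = {(61,ζ), (61,θ), (62,ζ), (62,θ), (63,ζ), (63,θ)}
  {61, 62, 63} × {η, θ} = {(61,η), (61,θ), (62,η), (62,θ), (63,η), (63,θ)}
  {62, 63} × {ζ, η, θ} = {(62,ζ), (62,η), (62,θ), (63,ζ), (63,η), (63,θ)}
  {61, 62, 63} × {ζ, η, θ} = {(61,ζ), (61,η), (61,θ), (62,ζ), (62,η), (62,θ), (63,ζ), (63,η), (63,θ)}
These 29 distinct sets form the basis B.
Close under arbitrary unions to get τ_{X×Y}; counting gives |τ_{X×Y}| = 125.


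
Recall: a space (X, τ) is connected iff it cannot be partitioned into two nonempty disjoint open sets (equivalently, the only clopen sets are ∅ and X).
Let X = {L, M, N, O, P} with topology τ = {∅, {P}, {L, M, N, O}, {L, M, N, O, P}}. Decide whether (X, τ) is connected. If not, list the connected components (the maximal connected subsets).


(X, τ) is disconnected; components = [{P}, {L, M, N, O}].

Find clopen sets (U ∈ τ with X ∖ U ∈ τ):
  U = ∅, X ∖ U = {L, M, N, O, P} — both open, so U is clopen.
  U = {P}, X ∖ U = {L, M, N, O} — both open, so U is clopen.
  U = {L, M, N, O}, X ∖ U = {P} — both open, so U is clopen.
  U = {L, M, N, O, P}, X ∖ U = ∅ — both open, so U is clopen.
Nontrivial clopen(s) exist: e.g. {L, M, N, O}. So (X, τ) is disconnected.
Compute connected components by grouping points that agree on all clopens:
  component: {P}
  component: {L, M, N, O}


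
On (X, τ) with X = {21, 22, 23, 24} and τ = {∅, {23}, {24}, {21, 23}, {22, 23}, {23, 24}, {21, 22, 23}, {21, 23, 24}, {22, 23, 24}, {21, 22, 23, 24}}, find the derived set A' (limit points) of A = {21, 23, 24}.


A' = {21, 22}

For each x ∈ X, list the open sets U ∈ τ with x ∈ U, then check whether U ∩ (A ∖ {x}) ≠ ∅ for every such U.
  x = 21: opens ∋ x are {21, 23}, {21, 22, 23}, {21, 23, 24}, {21, 22, 23, 24}; each meets A ∖ {21}, so x IS a limit point.
  x = 22: opens ∋ x are {22, 23}, {21, 22, 23}, {22, 23, 24}, {21, 22, 23, 24}; each meets A ∖ {22}, so x IS a limit point.
  x = 23: open {23} ∋ x has {23} ∩ (A ∖ {23}) = ∅, so x is NOT a limit point.
  x = 24: open {24} ∋ x has {24} ∩ (A ∖ {24}) = ∅, so x is NOT a limit point.
Collecting: A' = {21, 22}.


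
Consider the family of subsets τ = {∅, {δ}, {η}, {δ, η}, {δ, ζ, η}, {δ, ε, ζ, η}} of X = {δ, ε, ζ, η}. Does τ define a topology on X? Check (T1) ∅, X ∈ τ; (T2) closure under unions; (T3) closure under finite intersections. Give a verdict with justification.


τ IS a topology on X.

Axiom (T1): ∅ ∈ τ? Yes; X ∈ τ? Yes.
Axiom (T2/T3): check pairwise unions and intersections of members of τ.
All pairwise intersections and unions checked — each lies in τ. Therefore τ satisfies (T1), (T2), (T3): it IS a topology on X.


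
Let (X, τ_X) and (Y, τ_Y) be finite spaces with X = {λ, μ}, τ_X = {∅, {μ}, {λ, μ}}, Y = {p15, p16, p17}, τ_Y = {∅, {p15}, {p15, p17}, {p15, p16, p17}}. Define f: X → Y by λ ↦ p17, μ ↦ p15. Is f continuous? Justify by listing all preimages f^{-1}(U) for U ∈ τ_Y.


f IS continuous.

Compute f^{-1}(U) for each U ∈ τ_Y:
  U = ∅: f^{-1}(U) = ∅ ∈ τ_X ✓.
  U = {p15}: f^{-1}(U) = {μ} ∈ τ_X ✓.
  U = {p15, p17}: f^{-1}(U) = {λ, μ} ∈ τ_X ✓.
  U = {p15, p16, p17}: f^{-1}(U) = {λ, μ} ∈ τ_X ✓.
Every preimage lies in τ_X, so f IS continuous.


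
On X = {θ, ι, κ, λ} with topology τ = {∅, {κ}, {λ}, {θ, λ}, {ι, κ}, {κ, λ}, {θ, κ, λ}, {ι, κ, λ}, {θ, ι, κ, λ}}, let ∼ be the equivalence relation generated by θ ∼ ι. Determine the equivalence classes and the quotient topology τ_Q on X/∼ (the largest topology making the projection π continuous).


X/∼ = {[θ=ι], [κ], [λ]}; |τ_Q| = 5.

Equivalence classes: [θ=ι], [κ], [λ].
Quotient map π: X → X/∼ sends θ ↦ [θ=ι], ι ↦ [θ=ι], κ ↦ [κ], λ ↦ [λ].
For each subset V ⊆ X/∼, compute π^{-1}(V) ⊆ X and check whether π^{-1}(V) ∈ τ. V is open in τ_Q iff π^{-1}(V) ∈ τ.
  V = {}: π^{-1}(V) = ∅ ∈ τ ✓.
  V = {[θ=ι]}: π^{-1}(V) = {θ, ι} ∉ τ ✗.
  V = {[κ]}: π^{-1}(V) = {κ} ∈ τ ✓.
  V = {[θ=ι], [κ]}: π^{-1}(V) = {θ, ι, κ} ∉ τ ✗.
  V = {[λ]}: π^{-1}(V) = {λ} ∈ τ ✓.
  V = {[θ=ι], [λ]}: π^{-1}(V) = {θ, ι, λ} ∉ τ ✗.
  V = {[κ], [λ]}: π^{-1}(V) = {κ, λ} ∈ τ ✓.
  V = {[θ=ι], [κ], [λ]}: π^{-1}(V) = {θ, ι, κ, λ} ∈ τ ✓.
Open sets in the quotient: τ_Q = {{}, {[κ]}, {[λ]}, {[κ], [λ]}, {[θ=ι], [κ], [λ]}} (5 elements).


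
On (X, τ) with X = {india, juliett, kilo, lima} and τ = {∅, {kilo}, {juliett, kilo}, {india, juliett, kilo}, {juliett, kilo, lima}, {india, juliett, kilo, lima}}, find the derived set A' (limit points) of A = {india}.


A' = ∅

For each x ∈ X, list the open sets U ∈ τ with x ∈ U, then check whether U ∩ (A ∖ {x}) ≠ ∅ for every such U.
  x = india: open {india, juliett, kilo} ∋ x has {india, juliett, kilo} ∩ (A ∖ {india}) = ∅, so x is NOT a limit point.
  x = juliett: open {juliett, kilo} ∋ x has {juliett, kilo} ∩ (A ∖ {juliett}) = ∅, so x is NOT a limit point.
  x = kilo: open {kilo} ∋ x has {kilo} ∩ (A ∖ {kilo}) = ∅, so x is NOT a limit point.
  x = lima: open {juliett, kilo, lima} ∋ x has {juliett, kilo, lima} ∩ (A ∖ {lima}) = ∅, so x is NOT a limit point.
Collecting: A' = ∅.


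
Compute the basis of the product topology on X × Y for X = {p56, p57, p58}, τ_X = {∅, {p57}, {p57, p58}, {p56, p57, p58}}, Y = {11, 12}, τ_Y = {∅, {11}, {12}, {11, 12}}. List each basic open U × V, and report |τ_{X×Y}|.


Basis B = {∅ × ∅, {p57} × {11}, {p57} × {12}, {p57} × {11, 12}, {p57, p58} × {11}, {p57, p58} × {12}, {p56, p57, p58} × {11}, {p56, p57, p58} × {12}, {p57, p58} × {11, 12}, {p56, p57, p58} × {11, 12}}; |τ_{X×Y}| = 16.

Enumerate products U × V with U ∈ τ_X, V ∈ τ_Y (deduplicated):
  ∅ × ∅ = {} (∅)
  {p57} × {11} = {(p57,11)}
  {p57} × {12} = {(p57,12)}
  {p57} × {11, 12} = {(p57,11), (p57,12)}
  {p57, p58} × {11} = {(p57,11), (p58,11)}
  {p57, p58} × {12} = {(p57,12), (p58,12)}
  {p56, p57, p58} × {11} = {(p56,11), (p57,11), (p58,11)}
  {p56, p57, p58} × {12} = {(p56,12), (p57,12), (p58,12)}
  {p57, p58} × {11, 12} = {(p57,11), (p57,12), (p58,11), (p58,12)}
  {p56, p57, p58} × {11, 12} = {(p56,11), (p56,12), (p57,11), (p57,12), (p58,11), (p58,12)}
These 10 distinct sets form the basis B.
Close under arbitrary unions to get τ_{X×Y}; counting gives |τ_{X×Y}| = 16.


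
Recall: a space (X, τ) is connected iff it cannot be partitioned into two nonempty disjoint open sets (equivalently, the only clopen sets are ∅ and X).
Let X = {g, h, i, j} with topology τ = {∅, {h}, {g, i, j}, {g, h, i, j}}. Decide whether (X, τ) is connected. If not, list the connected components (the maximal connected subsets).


(X, τ) is disconnected; components = [{h}, {g, i, j}].

Find clopen sets (U ∈ τ with X ∖ U ∈ τ):
  U = ∅, X ∖ U = {g, h, i, j} — both open, so U is clopen.
  U = {h}, X ∖ U = {g, i, j} — both open, so U is clopen.
  U = {g, i, j}, X ∖ U = {h} — both open, so U is clopen.
  U = {g, h, i, j}, X ∖ U = ∅ — both open, so U is clopen.
Nontrivial clopen(s) exist: e.g. {h}. So (X, τ) is disconnected.
Compute connected components by grouping points that agree on all clopens:
  component: {h}
  component: {g, i, j}


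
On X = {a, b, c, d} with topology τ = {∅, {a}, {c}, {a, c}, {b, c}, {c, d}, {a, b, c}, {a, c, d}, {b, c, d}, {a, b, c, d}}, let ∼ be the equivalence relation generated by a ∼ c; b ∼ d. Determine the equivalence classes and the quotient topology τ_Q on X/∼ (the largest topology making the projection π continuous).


X/∼ = {[a=c], [b=d]}; |τ_Q| = 3.

Equivalence classes: [a=c], [b=d].
Quotient map π: X → X/∼ sends a ↦ [a=c], b ↦ [b=d], c ↦ [a=c], d ↦ [b=d].
For each subset V ⊆ X/∼, compute π^{-1}(V) ⊆ X and check whether π^{-1}(V) ∈ τ. V is open in τ_Q iff π^{-1}(V) ∈ τ.
  V = {}: π^{-1}(V) = ∅ ∈ τ ✓.
  V = {[a=c]}: π^{-1}(V) = {a, c} ∈ τ ✓.
  V = {[b=d]}: π^{-1}(V) = {b, d} ∉ τ ✗.
  V = {[a=c], [b=d]}: π^{-1}(V) = {a, b, c, d} ∈ τ ✓.
Open sets in the quotient: τ_Q = {{}, {[a=c]}, {[a=c], [b=d]}} (3 elements).


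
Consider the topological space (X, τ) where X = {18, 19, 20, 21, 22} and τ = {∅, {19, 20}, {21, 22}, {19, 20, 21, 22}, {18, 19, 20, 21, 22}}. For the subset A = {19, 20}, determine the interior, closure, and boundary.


int(A) = {19, 20}, cl(A) = {18, 19, 20}, ∂A = {18}.

Closed sets in (X, τ) are complements of opens:
  closed(X, τ) = {∅, {18}, {18, 19, 20}, {18, 21, 22}, {18, 19, 20, 21, 22}}.
int(A) = ⋃ {U ∈ τ : U ⊆ A}. Opens contained in A: ∅, {19, 20}.
Taking the union of these: int(A) = {19, 20}.
cl(A) = ⋂ {C closed : A ⊆ C}. Closed sets containing A: {18, 19, 20}, {18, 19, 20, 21, 22}.
Intersecting these: cl(A) = {18, 19, 20}.
∂A = cl(A) ∖ int(A) = {18, 19, 20} ∖ {19, 20} = {18}.


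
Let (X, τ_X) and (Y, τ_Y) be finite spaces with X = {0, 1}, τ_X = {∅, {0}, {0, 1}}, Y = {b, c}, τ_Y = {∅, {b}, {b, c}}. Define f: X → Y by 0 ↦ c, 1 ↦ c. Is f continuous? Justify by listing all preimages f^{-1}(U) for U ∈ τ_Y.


f IS continuous.

Compute f^{-1}(U) for each U ∈ τ_Y:
  U = ∅: f^{-1}(U) = ∅ ∈ τ_X ✓.
  U = {b}: f^{-1}(U) = ∅ ∈ τ_X ✓.
  U = {b, c}: f^{-1}(U) = {0, 1} ∈ τ_X ✓.
Every preimage lies in τ_X, so f IS continuous.


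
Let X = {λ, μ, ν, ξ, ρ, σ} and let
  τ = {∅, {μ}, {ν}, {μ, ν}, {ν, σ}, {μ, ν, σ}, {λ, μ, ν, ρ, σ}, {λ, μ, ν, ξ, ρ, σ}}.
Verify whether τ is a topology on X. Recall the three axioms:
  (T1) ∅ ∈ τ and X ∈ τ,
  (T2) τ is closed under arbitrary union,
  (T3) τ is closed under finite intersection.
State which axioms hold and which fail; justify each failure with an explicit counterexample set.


τ IS a topology on X.

Axiom (T1): ∅ ∈ τ? Yes; X ∈ τ? Yes.
Axiom (T2/T3): check pairwise unions and intersections of members of τ.
All pairwise intersections and unions checked — each lies in τ. Therefore τ satisfies (T1), (T2), (T3): it IS a topology on X.


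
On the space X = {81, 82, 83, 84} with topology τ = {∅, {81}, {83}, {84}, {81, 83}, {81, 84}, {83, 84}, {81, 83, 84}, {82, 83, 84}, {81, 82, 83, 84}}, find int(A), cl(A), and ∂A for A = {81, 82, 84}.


int(A) = {81, 84}, cl(A) = {81, 82, 84}, ∂A = {82}.

Closed sets in (X, τ) are complements of opens:
  closed(X, τ) = {∅, {81}, {82}, {81, 82}, {82, 83}, {82, 84}, {81, 82, 83}, {81, 82, 84}, {82, 83, 84}, {81, 82, 83, 84}}.
int(A) = ⋃ {U ∈ τ : U ⊆ A}. Opens contained in A: ∅, {81}, {84}, {81, 84}.
Taking the union of these: int(A) = {81, 84}.
cl(A) = ⋂ {C closed : A ⊆ C}. Closed sets containing A: {81, 82, 84}, {81, 82, 83, 84}.
Intersecting these: cl(A) = {81, 82, 84}.
∂A = cl(A) ∖ int(A) = {81, 82, 84} ∖ {81, 84} = {82}.


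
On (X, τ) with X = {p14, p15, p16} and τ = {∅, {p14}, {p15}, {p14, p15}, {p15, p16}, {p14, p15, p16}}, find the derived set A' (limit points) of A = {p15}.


A' = {p16}

For each x ∈ X, list the open sets U ∈ τ with x ∈ U, then check whether U ∩ (A ∖ {x}) ≠ ∅ for every such U.
  x = p14: open {p14} ∋ x has {p14} ∩ (A ∖ {p14}) = ∅, so x is NOT a limit point.
  x = p15: open {p15} ∋ x has {p15} ∩ (A ∖ {p15}) = ∅, so x is NOT a limit point.
  x = p16: opens ∋ x are {p15, p16}, {p14, p15, p16}; each meets A ∖ {p16}, so x IS a limit point.
Collecting: A' = {p16}.


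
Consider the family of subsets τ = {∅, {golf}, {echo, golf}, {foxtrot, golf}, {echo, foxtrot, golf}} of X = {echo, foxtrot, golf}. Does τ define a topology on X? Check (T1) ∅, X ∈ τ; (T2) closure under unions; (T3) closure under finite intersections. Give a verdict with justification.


τ IS a topology on X.

Axiom (T1): ∅ ∈ τ? Yes; X ∈ τ? Yes.
Axiom (T2/T3): check pairwise unions and intersections of members of τ.
All pairwise intersections and unions checked — each lies in τ. Therefore τ satisfies (T1), (T2), (T3): it IS a topology on X.


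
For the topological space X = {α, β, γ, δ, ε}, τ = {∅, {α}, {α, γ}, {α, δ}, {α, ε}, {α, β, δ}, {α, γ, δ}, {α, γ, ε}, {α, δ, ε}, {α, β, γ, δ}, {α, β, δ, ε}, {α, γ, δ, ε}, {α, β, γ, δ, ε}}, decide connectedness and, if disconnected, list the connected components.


(X, τ) is connected.

Find clopen sets (U ∈ τ with X ∖ U ∈ τ):
  U = ∅, X ∖ U = {α, β, γ, δ, ε} — both open, so U is clopen.
  U = {α, β, γ, δ, ε}, X ∖ U = ∅ — both open, so U is clopen.
Only trivial clopens (∅ and X) exist, so (X, τ) is connected.
Compute connected components by grouping points that agree on all clopens:
  component: {α, β, γ, δ, ε}


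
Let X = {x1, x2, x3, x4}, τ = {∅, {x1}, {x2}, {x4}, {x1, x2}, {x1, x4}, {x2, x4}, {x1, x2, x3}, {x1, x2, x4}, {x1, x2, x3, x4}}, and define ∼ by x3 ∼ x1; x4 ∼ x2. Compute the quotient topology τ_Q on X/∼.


X/∼ = {[x1=x3], [x2=x4]}; |τ_Q| = 3.

Equivalence classes: [x1=x3], [x2=x4].
Quotient map π: X → X/∼ sends x1 ↦ [x1=x3], x2 ↦ [x2=x4], x3 ↦ [x1=x3], x4 ↦ [x2=x4].
For each subset V ⊆ X/∼, compute π^{-1}(V) ⊆ X and check whether π^{-1}(V) ∈ τ. V is open in τ_Q iff π^{-1}(V) ∈ τ.
  V = {}: π^{-1}(V) = ∅ ∈ τ ✓.
  V = {[x1=x3]}: π^{-1}(V) = {x1, x3} ∉ τ ✗.
  V = {[x2=x4]}: π^{-1}(V) = {x2, x4} ∈ τ ✓.
  V = {[x1=x3], [x2=x4]}: π^{-1}(V) = {x1, x2, x3, x4} ∈ τ ✓.
Open sets in the quotient: τ_Q = {{}, {[x2=x4]}, {[x1=x3], [x2=x4]}} (3 elements).


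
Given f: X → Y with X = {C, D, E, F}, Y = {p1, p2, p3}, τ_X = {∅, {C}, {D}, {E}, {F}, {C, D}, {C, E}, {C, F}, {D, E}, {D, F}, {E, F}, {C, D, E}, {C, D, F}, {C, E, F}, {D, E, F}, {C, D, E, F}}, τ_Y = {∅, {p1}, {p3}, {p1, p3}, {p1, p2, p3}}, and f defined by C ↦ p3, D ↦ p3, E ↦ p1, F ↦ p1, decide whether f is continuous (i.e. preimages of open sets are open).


f IS continuous.

Compute f^{-1}(U) for each U ∈ τ_Y:
  U = ∅: f^{-1}(U) = ∅ ∈ τ_X ✓.
  U = {p1}: f^{-1}(U) = {E, F} ∈ τ_X ✓.
  U = {p3}: f^{-1}(U) = {C, D} ∈ τ_X ✓.
  U = {p1, p3}: f^{-1}(U) = {C, D, E, F} ∈ τ_X ✓.
  U = {p1, p2, p3}: f^{-1}(U) = {C, D, E, F} ∈ τ_X ✓.
Every preimage lies in τ_X, so f IS continuous.


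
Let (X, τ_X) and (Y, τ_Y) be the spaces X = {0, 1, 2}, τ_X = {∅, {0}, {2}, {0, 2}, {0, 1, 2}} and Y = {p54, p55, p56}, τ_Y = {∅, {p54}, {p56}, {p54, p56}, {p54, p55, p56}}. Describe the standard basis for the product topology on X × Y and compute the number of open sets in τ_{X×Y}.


Basis B = {∅ × ∅, {0} × {p54}, {0} × {p56}, {2} × {p54}, {2} × {p56}, {0} × {p54, p56}, {0, 2} × {p54}, {0, 2} × {p56}, {2} × {p54, p56}, {0} × {p54, p55, p56}, {0, 1, 2} × {p54}, {0, 1, 2} × {p56}, {2} × {p54, p55, p56}, {0, 2} × {p54, p56}, {0, 2} × {p54, p55, p56}, {0, 1, 2} × {p54, p56}, {0, 1, 2} × {p54, p55, p56}}; |τ_{X×Y}| = 48.

Enumerate products U × V with U ∈ τ_X, V ∈ τ_Y (deduplicated):
  ∅ × ∅ = {} (∅)
  {0} × {p54} = {(0,p54)}
  {0} × {p56} = {(0,p56)}
  {2} × {p54} = {(2,p54)}
  {2} × {p56} = {(2,p56)}
  {0} × {p54, p56} = {(0,p54), (0,p56)}
  {0, 2} × {p54} = {(0,p54), (2,p54)}
  {0, 2} × {p56} = {(0,p56), (2,p56)}
  {2} × {p54, p56} = {(2,p54), (2,p56)}
  {0} × {p54, p55, p56} = {(0,p54), (0,p55), (0,p56)}
  {0, 1, 2} × {p54} = {(0,p54), (1,p54), (2,p54)}
  {0, 1, 2} × {p56} = {(0,p56), (1,p56), (2,p56)}
  {2} × {p54, p55, p56} = {(2,p54), (2,p55), (2,p56)}
  {0, 2} × {p54, p56} = {(0,p54), (0,p56), (2,p54), (2,p56)}
  {0, 2} × {p54, p55, p56} = {(0,p54), (0,p55), (0,p56), (2,p54), (2,p55), (2,p56)}
  {0, 1, 2} × {p54, p56} = {(0,p54), (0,p56), (1,p54), (1,p56), (2,p54), (2,p56)}
  {0, 1, 2} × {p54, p55, p56} = {(0,p54), (0,p55), (0,p56), (1,p54), (1,p55), (1,p56), (2,p54), (2,p55), (2,p56)}
These 17 distinct sets form the basis B.
Close under arbitrary unions to get τ_{X×Y}; counting gives |τ_{X×Y}| = 48.


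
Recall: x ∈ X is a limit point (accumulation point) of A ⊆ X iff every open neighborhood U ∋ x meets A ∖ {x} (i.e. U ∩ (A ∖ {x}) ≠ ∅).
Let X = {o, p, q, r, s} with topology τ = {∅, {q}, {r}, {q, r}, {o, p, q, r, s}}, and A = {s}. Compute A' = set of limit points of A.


A' = {o, p}

For each x ∈ X, list the open sets U ∈ τ with x ∈ U, then check whether U ∩ (A ∖ {x}) ≠ ∅ for every such U.
  x = o: opens ∋ x are {o, p, q, r, s}; each meets A ∖ {o}, so x IS a limit point.
  x = p: opens ∋ x are {o, p, q, r, s}; each meets A ∖ {p}, so x IS a limit point.
  x = q: open {q} ∋ x has {q} ∩ (A ∖ {q}) = ∅, so x is NOT a limit point.
  x = r: open {r} ∋ x has {r} ∩ (A ∖ {r}) = ∅, so x is NOT a limit point.
  x = s: open {o, p, q, r, s} ∋ x has {o, p, q, r, s} ∩ (A ∖ {s}) = ∅, so x is NOT a limit point.
Collecting: A' = {o, p}.


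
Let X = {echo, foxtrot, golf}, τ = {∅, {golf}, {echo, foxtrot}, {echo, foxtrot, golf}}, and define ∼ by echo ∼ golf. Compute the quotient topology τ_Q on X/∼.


X/∼ = {[echo=golf], [foxtrot]}; |τ_Q| = 2.

Equivalence classes: [echo=golf], [foxtrot].
Quotient map π: X → X/∼ sends echo ↦ [echo=golf], foxtrot ↦ [foxtrot], golf ↦ [echo=golf].
For each subset V ⊆ X/∼, compute π^{-1}(V) ⊆ X and check whether π^{-1}(V) ∈ τ. V is open in τ_Q iff π^{-1}(V) ∈ τ.
  V = {}: π^{-1}(V) = ∅ ∈ τ ✓.
  V = {[echo=golf]}: π^{-1}(V) = {echo, golf} ∉ τ ✗.
  V = {[foxtrot]}: π^{-1}(V) = {foxtrot} ∉ τ ✗.
  V = {[echo=golf], [foxtrot]}: π^{-1}(V) = {echo, foxtrot, golf} ∈ τ ✓.
Open sets in the quotient: τ_Q = {{}, {[echo=golf], [foxtrot]}} (2 elements).
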